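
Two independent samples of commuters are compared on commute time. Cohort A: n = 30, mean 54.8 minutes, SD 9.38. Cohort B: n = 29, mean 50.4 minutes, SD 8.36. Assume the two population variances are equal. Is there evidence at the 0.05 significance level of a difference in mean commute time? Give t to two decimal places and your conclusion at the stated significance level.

Let group 1 = cohort A, group 2 = cohort B. H0: μ_1 = μ_2; H1: μ_1 ≠ μ_2 (two-sample pooled-variance t-test, two-sided).
s_p² = [(30−1)·9.38² + (29−1)·8.36²]/(30+29−2) = 79.0957
t = (54.8 − 50.4)/√[79.0957·(1/30 + 1/29)] = 1.90
df = n₁ + n₂ − 2 = 57
Two-sided p-value ≈ 0.063
Since p ≈ 0.063 > α = 0.05, fail to reject H0; the data do not provide sufficient evidence against H0.

t = 1.90; fail to reject H0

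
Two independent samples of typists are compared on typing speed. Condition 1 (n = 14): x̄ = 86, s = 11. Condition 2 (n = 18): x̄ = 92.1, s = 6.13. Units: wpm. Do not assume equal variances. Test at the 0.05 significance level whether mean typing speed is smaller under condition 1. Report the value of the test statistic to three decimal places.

Let group 1 = condition 1, group 2 = condition 2. H0: μ_1 = μ_2; H1: μ_1 < μ_2 (Welch's two-sample t-test, left-tailed).
t = (x̄_1 − x̄_2)/√(s_1²/n_1 + s_2²/n_2) = (86 − 92.1)/√(11²/14 + 6.13²/18) = -1.862
Welch–Satterthwaite df ≈ 19.18
p-value = P(T ≤ -1.862) ≈ 0.0390
Since p ≈ 0.0390 < α = 0.05, reject H0; the data support H1.

-1.862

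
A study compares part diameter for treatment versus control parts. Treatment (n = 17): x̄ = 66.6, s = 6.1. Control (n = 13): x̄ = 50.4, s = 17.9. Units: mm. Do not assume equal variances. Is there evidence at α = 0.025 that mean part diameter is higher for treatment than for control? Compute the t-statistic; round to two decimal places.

Let group 1 = treatment, group 2 = control. H0: μ_1 = μ_2; H1: μ_1 > μ_2 (Welch's two-sample t-test, right-tailed).
t = (x̄_1 − x̄_2)/√(s_1²/n_1 + s_2²/n_2) = (66.6 − 50.4)/√(6.1²/17 + 17.9²/13) = 3.13
Welch–Satterthwaite df ≈ 14.14
p-value = P(T ≥ 3.13) ≈ 0.0037
Since p ≈ 0.0037 < α = 0.025, reject H0; the evidence is statistically significant.

3.13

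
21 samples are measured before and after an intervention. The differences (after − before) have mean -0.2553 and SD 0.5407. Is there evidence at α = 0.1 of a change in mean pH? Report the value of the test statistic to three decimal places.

H0: μ_d = 0; H1: μ_d ≠ 0 (paired t-test on the differences, two-sided).
t = d̄/(s_d/√n) = -0.2553/(0.5407/√21) = -2.164
df = n − 1 = 20
Two-sided p-value ≈ 0.0428
Since p ≈ 0.0428 < α = 0.1, reject H0; the evidence is statistically significant.

-2.164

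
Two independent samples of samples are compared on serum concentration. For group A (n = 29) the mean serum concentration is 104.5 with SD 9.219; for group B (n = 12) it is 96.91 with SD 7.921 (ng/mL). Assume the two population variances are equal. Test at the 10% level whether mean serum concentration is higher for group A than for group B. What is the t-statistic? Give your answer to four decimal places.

Let group 1 = group A, group 2 = group B. H0: μ_1 = μ_2; H1: μ_1 > μ_2 (two-sample pooled-variance t-test, right-tailed).
s_p² = [(29−1)·9.219² + (12−1)·7.921²]/(29+12−2) = 78.715
t = (104.5 − 96.91)/√[78.715·(1/29 + 1/12)] = 2.4924
df = n₁ + n₂ − 2 = 39
p-value = P(T ≥ 2.4924) ≈ 0.009
Since p ≈ 0.009 < α = 0.1, reject H0; the evidence is statistically significant.

2.4924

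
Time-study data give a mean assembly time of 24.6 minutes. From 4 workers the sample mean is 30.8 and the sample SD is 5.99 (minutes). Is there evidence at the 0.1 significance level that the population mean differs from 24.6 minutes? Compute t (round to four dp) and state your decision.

t = 2.0701; fail to reject H0

H0: μ = 24.6; H1: μ ≠ 24.6 (one-sample t-test, two-sided).
t = (x̄ − μ₀)/(s/√n) = (30.8 − 24.6)/(5.99/√4) = 2.0701
df = n − 1 = 3
Two-sided p-value ≈ 0.130
Since p ≈ 0.130 > α = 0.1, fail to reject H0; the evidence is not statistically significant.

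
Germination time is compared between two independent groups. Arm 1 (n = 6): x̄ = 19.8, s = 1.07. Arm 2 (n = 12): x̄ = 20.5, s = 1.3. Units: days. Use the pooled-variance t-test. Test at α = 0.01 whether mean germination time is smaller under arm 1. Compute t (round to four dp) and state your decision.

Let group 1 = arm 1, group 2 = arm 2. H0: μ_1 = μ_2; H1: μ_1 < μ_2 (two-sample pooled-variance t-test, left-tailed).
s_p² = [(6−1)·1.07² + (12−1)·1.3²]/(6+12−2) = 1.51966
t = (19.8 − 20.5)/√[1.51966·(1/6 + 1/12)] = -1.1357
df = n₁ + n₂ − 2 = 16
p-value = P(T ≤ -1.1357) ≈ 0.1364
Since p ≈ 0.1364 > α = 0.01, fail to reject H0; the evidence is not statistically significant.

t = -1.1357; fail to reject H0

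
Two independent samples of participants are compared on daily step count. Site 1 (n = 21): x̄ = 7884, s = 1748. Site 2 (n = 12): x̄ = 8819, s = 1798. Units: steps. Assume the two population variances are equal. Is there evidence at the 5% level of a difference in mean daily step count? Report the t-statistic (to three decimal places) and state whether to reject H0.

Let group 1 = site 1, group 2 = site 2. H0: μ_1 = μ_2; H1: μ_1 ≠ μ_2 (two-sample pooled-variance t-test, two-sided).
s_p² = [(21−1)·1748² + (12−1)·1798²]/(21+12−2) = 3118420
t = (7884 − 8819)/√[3118420·(1/21 + 1/12)] = -1.463
df = n₁ + n₂ − 2 = 31
Two-sided p-value ≈ 0.1535
Since p ≈ 0.1535 > α = 0.05, fail to reject H0; the data do not provide sufficient evidence against H0.

t = -1.463; fail to reject H0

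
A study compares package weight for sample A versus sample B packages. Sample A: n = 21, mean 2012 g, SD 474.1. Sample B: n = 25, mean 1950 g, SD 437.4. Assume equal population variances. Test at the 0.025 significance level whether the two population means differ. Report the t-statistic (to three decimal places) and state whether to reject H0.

t = 0.461; fail to reject H0

Let group 1 = sample A, group 2 = sample B. H0: μ_1 = μ_2; H1: μ_1 ≠ μ_2 (two-sample pooled-variance t-test, two-sided).
s_p² = [(21−1)·474.1² + (25−1)·437.4²]/(21+25−2) = 206524
t = (2012 − 1950)/√[206524·(1/21 + 1/25)] = 0.461
df = n₁ + n₂ − 2 = 44
Two-sided p-value ≈ 0.647
Since p ≈ 0.647 > α = 0.025, fail to reject H0; the evidence is not statistically significant.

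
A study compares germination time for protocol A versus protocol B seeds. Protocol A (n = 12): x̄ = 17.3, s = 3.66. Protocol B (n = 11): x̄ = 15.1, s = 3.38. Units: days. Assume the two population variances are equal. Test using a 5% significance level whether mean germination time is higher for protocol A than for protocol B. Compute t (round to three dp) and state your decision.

t = 1.493; fail to reject H0

Let group 1 = protocol A, group 2 = protocol B. H0: μ_1 = μ_2; H1: μ_1 > μ_2 (two-sample pooled-variance t-test, right-tailed).
s_p² = [(12−1)·3.66² + (11−1)·3.38²]/(12+11−2) = 12.4569
t = (17.3 − 15.1)/√[12.4569·(1/12 + 1/11)] = 1.493
df = n₁ + n₂ − 2 = 21
p-value = P(T ≥ 1.493) ≈ 0.075
Since p ≈ 0.075 > α = 0.05, fail to reject H0; the evidence is not statistically significant.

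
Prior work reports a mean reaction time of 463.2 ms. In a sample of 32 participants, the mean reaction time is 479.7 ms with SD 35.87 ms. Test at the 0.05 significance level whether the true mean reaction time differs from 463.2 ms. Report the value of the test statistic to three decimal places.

2.602

H0: μ = 463.2; H1: μ ≠ 463.2 (one-sample t-test, two-sided).
t = (x̄ − μ₀)/(s/√n) = (479.7 − 463.2)/(35.87/√32) = 2.602
df = n − 1 = 31
Two-sided p-value ≈ 0.014
Since p ≈ 0.014 < α = 0.05, reject H0; the data support H1.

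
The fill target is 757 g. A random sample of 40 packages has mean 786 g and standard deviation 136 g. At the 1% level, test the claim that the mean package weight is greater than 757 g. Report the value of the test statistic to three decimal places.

1.349

H0: μ = 757; H1: μ > 757 (one-sample t-test, right-tailed).
t = (x̄ − μ₀)/(s/√n) = (786 − 757)/(136/√40) = 1.349
df = n − 1 = 39
p-value = P(T ≥ 1.349) ≈ 0.093
Since p ≈ 0.093 > α = 0.01, fail to reject H0; the data do not provide sufficient evidence against H0.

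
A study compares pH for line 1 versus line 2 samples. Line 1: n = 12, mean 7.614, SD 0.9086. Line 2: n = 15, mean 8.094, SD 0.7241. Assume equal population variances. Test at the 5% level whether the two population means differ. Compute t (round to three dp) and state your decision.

Let group 1 = line 1, group 2 = line 2. H0: μ_1 = μ_2; H1: μ_1 ≠ μ_2 (two-sample pooled-variance t-test, two-sided).
s_p² = [(12−1)·0.9086² + (15−1)·0.7241²]/(12+15−2) = 0.656863
t = (7.614 − 8.094)/√[0.656863·(1/12 + 1/15)] = -1.529
df = n₁ + n₂ − 2 = 25
Two-sided p-value ≈ 0.1388
Since p ≈ 0.1388 > α = 0.05, fail to reject H0; the data do not provide sufficient evidence against H0.

t = -1.529; fail to reject H0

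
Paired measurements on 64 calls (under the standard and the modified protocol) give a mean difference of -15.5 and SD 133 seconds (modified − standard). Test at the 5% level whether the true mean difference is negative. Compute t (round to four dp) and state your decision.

H0: μ_d = 0; H1: μ_d < 0 (paired t-test on the differences, left-tailed).
t = d̄/(s_d/√n) = -15.5/(133/√64) = -0.9323
df = n − 1 = 63
p-value = P(T ≤ -0.9323) ≈ 0.177
Since p ≈ 0.177 > α = 0.05, fail to reject H0; the data do not provide sufficient evidence against H0.

t = -0.9323; fail to reject H0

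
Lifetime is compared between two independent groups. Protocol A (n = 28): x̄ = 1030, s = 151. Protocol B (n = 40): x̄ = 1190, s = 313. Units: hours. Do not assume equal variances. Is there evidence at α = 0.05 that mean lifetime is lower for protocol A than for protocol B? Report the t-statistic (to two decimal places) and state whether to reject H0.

Let group 1 = protocol A, group 2 = protocol B. H0: μ_1 = μ_2; H1: μ_1 < μ_2 (Welch's two-sample t-test, left-tailed).
t = (x̄_1 − x̄_2)/√(s_1²/n_1 + s_2²/n_2) = (1030 − 1190)/√(151²/28 + 313²/40) = -2.80
Welch–Satterthwaite df ≈ 59.71
p-value = P(T ≤ -2.80) ≈ 0.0034
Since p ≈ 0.0034 < α = 0.05, reject H0; the data support H1.

t = -2.80; reject H0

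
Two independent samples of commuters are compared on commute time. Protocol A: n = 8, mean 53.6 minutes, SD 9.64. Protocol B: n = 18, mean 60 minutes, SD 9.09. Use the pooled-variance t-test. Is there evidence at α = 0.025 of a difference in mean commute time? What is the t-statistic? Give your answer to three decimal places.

-1.628

Let group 1 = protocol A, group 2 = protocol B. H0: μ_1 = μ_2; H1: μ_1 ≠ μ_2 (two-sample pooled-variance t-test, two-sided).
s_p² = [(8−1)·9.64² + (18−1)·9.09²]/(8+18−2) = 85.6327
t = (53.6 − 60)/√[85.6327·(1/8 + 1/18)] = -1.628
df = n₁ + n₂ − 2 = 24
Two-sided p-value ≈ 0.1167
Since p ≈ 0.1167 > α = 0.025, fail to reject H0; the data do not provide sufficient evidence against H0.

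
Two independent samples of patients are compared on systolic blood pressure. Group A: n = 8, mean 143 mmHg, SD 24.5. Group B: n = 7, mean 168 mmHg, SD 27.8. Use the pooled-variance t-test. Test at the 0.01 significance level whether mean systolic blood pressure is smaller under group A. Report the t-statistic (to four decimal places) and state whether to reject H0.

t = -1.8525; fail to reject H0

Let group 1 = group A, group 2 = group B. H0: μ_1 = μ_2; H1: μ_1 < μ_2 (two-sample pooled-variance t-test, left-tailed).
s_p² = [(8−1)·24.5² + (7−1)·27.8²]/(8+7−2) = 679.907
t = (143 − 168)/√[679.907·(1/8 + 1/7)] = -1.8525
df = n₁ + n₂ − 2 = 13
p-value = P(T ≤ -1.8525) ≈ 0.043
Since p ≈ 0.043 > α = 0.01, fail to reject H0; the data do not provide sufficient evidence against H0.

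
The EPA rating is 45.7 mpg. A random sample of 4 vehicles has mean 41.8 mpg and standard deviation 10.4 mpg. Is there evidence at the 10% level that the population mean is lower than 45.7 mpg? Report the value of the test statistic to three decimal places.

-0.750

H0: μ = 45.7; H1: μ < 45.7 (one-sample t-test, left-tailed).
t = (x̄ − μ₀)/(s/√n) = (41.8 − 45.7)/(10.4/√4) = -0.750
df = n − 1 = 3
p-value = P(T ≤ -0.750) ≈ 0.254
Since p ≈ 0.254 > α = 0.1, fail to reject H0; the evidence is not statistically significant.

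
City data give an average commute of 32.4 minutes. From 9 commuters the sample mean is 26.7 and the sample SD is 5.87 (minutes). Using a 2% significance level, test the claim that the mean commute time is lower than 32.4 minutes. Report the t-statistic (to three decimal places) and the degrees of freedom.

H0: μ = 32.4; H1: μ < 32.4 (one-sample t-test, left-tailed).
t = (x̄ − μ₀)/(s/√n) = (26.7 − 32.4)/(5.87/√9) = -2.913
df = n − 1 = 8
p-value = P(T ≤ -2.913) ≈ 0.010
Since p ≈ 0.010 < α = 0.02, reject H0; the data support H1.

t = -2.913, df = 8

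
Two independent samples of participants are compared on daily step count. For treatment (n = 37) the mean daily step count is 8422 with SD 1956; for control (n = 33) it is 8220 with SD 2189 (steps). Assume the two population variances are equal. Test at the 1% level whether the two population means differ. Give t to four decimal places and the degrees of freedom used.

t = 0.4078, df = 68

Let group 1 = treatment, group 2 = control. H0: μ_1 = μ_2; H1: μ_1 ≠ μ_2 (two-sample pooled-variance t-test, two-sided).
s_p² = [(37−1)·1956² + (33−1)·2189²]/(37+33−2) = 4280420
t = (8422 − 8220)/√[4280420·(1/37 + 1/33)] = 0.4078
df = n₁ + n₂ − 2 = 68
Two-sided p-value ≈ 0.685
Since p ≈ 0.685 > α = 0.01, fail to reject H0; the evidence is not statistically significant.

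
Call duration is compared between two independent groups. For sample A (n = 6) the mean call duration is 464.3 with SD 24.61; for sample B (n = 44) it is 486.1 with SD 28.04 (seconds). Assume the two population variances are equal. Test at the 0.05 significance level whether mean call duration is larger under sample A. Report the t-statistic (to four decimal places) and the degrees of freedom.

t = -1.8082, df = 48

Let group 1 = sample A, group 2 = sample B. H0: μ_1 = μ_2; H1: μ_1 > μ_2 (two-sample pooled-variance t-test, right-tailed).
s_p² = [(6−1)·24.61² + (44−1)·28.04²]/(6+44−2) = 767.43
t = (464.3 − 486.1)/√[767.43·(1/6 + 1/44)] = -1.8082
df = n₁ + n₂ − 2 = 48
p-value = P(T ≥ -1.8082) ≈ 0.9616
Since p ≈ 0.9616 > α = 0.05, fail to reject H0; the data do not provide sufficient evidence against H0.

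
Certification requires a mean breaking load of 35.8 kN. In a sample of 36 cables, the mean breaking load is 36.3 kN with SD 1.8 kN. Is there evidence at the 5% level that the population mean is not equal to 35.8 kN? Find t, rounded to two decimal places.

1.67

H0: μ = 35.8; H1: μ ≠ 35.8 (one-sample t-test, two-sided).
t = (x̄ − μ₀)/(s/√n) = (36.3 − 35.8)/(1.8/√36) = 1.67
df = n − 1 = 35
Two-sided p-value ≈ 0.105
Since p ≈ 0.105 > α = 0.05, fail to reject H0; the evidence is not statistically significant.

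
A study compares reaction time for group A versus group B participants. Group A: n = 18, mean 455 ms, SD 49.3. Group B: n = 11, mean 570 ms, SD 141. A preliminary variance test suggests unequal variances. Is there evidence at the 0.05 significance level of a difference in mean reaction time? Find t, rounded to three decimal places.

-2.609

Let group 1 = group A, group 2 = group B. H0: μ_1 = μ_2; H1: μ_1 ≠ μ_2 (Welch's two-sample t-test, two-sided).
t = (x̄_1 − x̄_2)/√(s_1²/n_1 + s_2²/n_2) = (455 − 570)/√(49.3²/18 + 141²/11) = -2.609
Welch–Satterthwaite df ≈ 11.51
Two-sided p-value ≈ 0.024
Since p ≈ 0.024 < α = 0.05, reject H0; the evidence is statistically significant.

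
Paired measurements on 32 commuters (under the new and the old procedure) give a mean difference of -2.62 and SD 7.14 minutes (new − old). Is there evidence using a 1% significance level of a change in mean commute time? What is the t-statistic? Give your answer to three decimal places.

-2.076

H0: μ_d = 0; H1: μ_d ≠ 0 (paired t-test on the differences, two-sided).
t = d̄/(s_d/√n) = -2.62/(7.14/√32) = -2.076
df = n − 1 = 31
Two-sided p-value ≈ 0.0463
Since p ≈ 0.0463 > α = 0.01, fail to reject H0; the evidence is not statistically significant.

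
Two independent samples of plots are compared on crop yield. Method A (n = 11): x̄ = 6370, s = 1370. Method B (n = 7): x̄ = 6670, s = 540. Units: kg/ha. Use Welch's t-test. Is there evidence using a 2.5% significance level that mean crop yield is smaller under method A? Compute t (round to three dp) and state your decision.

Let group 1 = method A, group 2 = method B. H0: μ_1 = μ_2; H1: μ_1 < μ_2 (Welch's two-sample t-test, left-tailed).
t = (x̄_1 − x̄_2)/√(s_1²/n_1 + s_2²/n_2) = (6370 − 6670)/√(1370²/11 + 540²/7) = -0.651
Welch–Satterthwaite df ≈ 14.08
p-value = P(T ≤ -0.651) ≈ 0.263
Since p ≈ 0.263 > α = 0.025, fail to reject H0; the data do not provide sufficient evidence against H0.

t = -0.651; fail to reject H0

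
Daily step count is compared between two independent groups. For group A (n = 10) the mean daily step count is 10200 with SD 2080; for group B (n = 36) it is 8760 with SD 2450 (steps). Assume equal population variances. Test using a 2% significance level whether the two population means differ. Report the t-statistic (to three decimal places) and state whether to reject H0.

t = 1.693; fail to reject H0

Let group 1 = group A, group 2 = group B. H0: μ_1 = μ_2; H1: μ_1 ≠ μ_2 (two-sample pooled-variance t-test, two-sided).
s_p² = [(10−1)·2080² + (36−1)·2450²]/(10+36−2) = 5659660
t = (10200 − 8760)/√[5659660·(1/10 + 1/36)] = 1.693
df = n₁ + n₂ − 2 = 44
Two-sided p-value ≈ 0.0975
Since p ≈ 0.0975 > α = 0.02, fail to reject H0; the data do not provide sufficient evidence against H0.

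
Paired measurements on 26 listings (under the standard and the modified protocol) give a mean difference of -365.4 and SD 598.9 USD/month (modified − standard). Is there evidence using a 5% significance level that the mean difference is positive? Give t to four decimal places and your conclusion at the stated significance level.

t = -3.1110; fail to reject H0

H0: μ_d = 0; H1: μ_d > 0 (paired t-test on the differences, right-tailed).
t = d̄/(s_d/√n) = -365.4/(598.9/√26) = -3.1110
df = n − 1 = 25
p-value = P(T ≥ -3.1110) ≈ 0.998
Since p ≈ 0.998 > α = 0.05, fail to reject H0; the data do not provide sufficient evidence against H0.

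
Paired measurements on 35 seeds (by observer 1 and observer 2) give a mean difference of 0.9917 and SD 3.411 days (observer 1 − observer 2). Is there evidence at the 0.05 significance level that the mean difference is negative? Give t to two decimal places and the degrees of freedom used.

H0: μ_d = 0; H1: μ_d < 0 (paired t-test on the differences, left-tailed).
t = d̄/(s_d/√n) = 0.9917/(3.411/√35) = 1.72
df = n − 1 = 34
p-value = P(T ≤ 1.72) ≈ 0.953
Since p ≈ 0.953 > α = 0.05, fail to reject H0; the evidence is not statistically significant.

t = 1.72, df = 34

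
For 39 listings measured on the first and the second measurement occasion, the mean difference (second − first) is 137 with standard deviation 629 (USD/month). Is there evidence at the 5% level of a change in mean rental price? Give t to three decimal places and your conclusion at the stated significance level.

H0: μ_d = 0; H1: μ_d ≠ 0 (paired t-test on the differences, two-sided).
t = d̄/(s_d/√n) = 137/(629/√39) = 1.360
df = n − 1 = 38
Two-sided p-value ≈ 0.1818
Since p ≈ 0.1818 > α = 0.05, fail to reject H0; the data do not provide sufficient evidence against H0.

t = 1.360; fail to reject H0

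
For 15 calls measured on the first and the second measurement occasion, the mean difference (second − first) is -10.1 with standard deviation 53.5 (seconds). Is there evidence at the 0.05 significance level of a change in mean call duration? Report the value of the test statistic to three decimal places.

-0.731

H0: μ_d = 0; H1: μ_d ≠ 0 (paired t-test on the differences, two-sided).
t = d̄/(s_d/√n) = -10.1/(53.5/√15) = -0.731
df = n − 1 = 14
Two-sided p-value ≈ 0.4767
Since p ≈ 0.4767 > α = 0.05, fail to reject H0; the evidence is not statistically significant.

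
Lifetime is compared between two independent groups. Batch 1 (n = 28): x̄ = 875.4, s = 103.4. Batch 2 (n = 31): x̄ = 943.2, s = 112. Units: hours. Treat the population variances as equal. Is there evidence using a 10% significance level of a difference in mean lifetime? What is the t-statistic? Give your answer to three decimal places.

Let group 1 = batch 1, group 2 = batch 2. H0: μ_1 = μ_2; H1: μ_1 ≠ μ_2 (two-sample pooled-variance t-test, two-sided).
s_p² = [(28−1)·103.4² + (31−1)·112²]/(28+31−2) = 11666.5
t = (875.4 − 943.2)/√[11666.5·(1/28 + 1/31)] = -2.408
df = n₁ + n₂ − 2 = 57
Two-sided p-value ≈ 0.019
Since p ≈ 0.019 < α = 0.1, reject H0; the evidence is statistically significant.

-2.408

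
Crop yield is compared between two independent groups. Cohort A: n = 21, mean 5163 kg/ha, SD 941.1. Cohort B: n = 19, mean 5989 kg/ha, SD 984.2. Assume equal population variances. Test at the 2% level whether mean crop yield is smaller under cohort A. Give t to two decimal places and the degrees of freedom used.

t = -2.71, df = 38

Let group 1 = cohort A, group 2 = cohort B. H0: μ_1 = μ_2; H1: μ_1 < μ_2 (two-sample pooled-variance t-test, left-tailed).
s_p² = [(21−1)·941.1² + (19−1)·984.2²]/(21+19−2) = 924976
t = (5163 − 5989)/√[924976·(1/21 + 1/19)] = -2.71
df = n₁ + n₂ − 2 = 38
p-value = P(T ≤ -2.71) ≈ 0.0050
Since p ≈ 0.0050 < α = 0.02, reject H0; the data support H1.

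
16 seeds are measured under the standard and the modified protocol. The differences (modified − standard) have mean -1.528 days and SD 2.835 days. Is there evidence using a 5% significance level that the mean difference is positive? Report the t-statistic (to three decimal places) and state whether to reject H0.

t = -2.156; fail to reject H0

H0: μ_d = 0; H1: μ_d > 0 (paired t-test on the differences, right-tailed).
t = d̄/(s_d/√n) = -1.528/(2.835/√16) = -2.156
df = n − 1 = 15
p-value = P(T ≥ -2.156) ≈ 0.976
Since p ≈ 0.976 > α = 0.05, fail to reject H0; the data do not provide sufficient evidence against H0.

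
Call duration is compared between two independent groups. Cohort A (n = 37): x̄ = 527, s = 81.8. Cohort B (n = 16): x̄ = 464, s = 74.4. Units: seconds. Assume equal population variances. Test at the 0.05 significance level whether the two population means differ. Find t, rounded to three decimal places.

2.642

Let group 1 = cohort A, group 2 = cohort B. H0: μ_1 = μ_2; H1: μ_1 ≠ μ_2 (two-sample pooled-variance t-test, two-sided).
s_p² = [(37−1)·81.8² + (16−1)·74.4²]/(37+16−2) = 6351.28
t = (527 − 464)/√[6351.28·(1/37 + 1/16)] = 2.642
df = n₁ + n₂ − 2 = 51
Two-sided p-value ≈ 0.0109
Since p ≈ 0.0109 < α = 0.05, reject H0; the evidence is statistically significant.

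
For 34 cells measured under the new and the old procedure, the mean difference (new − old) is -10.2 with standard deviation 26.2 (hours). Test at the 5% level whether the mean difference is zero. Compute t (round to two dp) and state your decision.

H0: μ_d = 0; H1: μ_d ≠ 0 (paired t-test on the differences, two-sided).
t = d̄/(s_d/√n) = -10.2/(26.2/√34) = -2.27
df = n − 1 = 33
Two-sided p-value ≈ 0.0299
Since p ≈ 0.0299 < α = 0.05, reject H0; the evidence is statistically significant.

t = -2.27; reject H0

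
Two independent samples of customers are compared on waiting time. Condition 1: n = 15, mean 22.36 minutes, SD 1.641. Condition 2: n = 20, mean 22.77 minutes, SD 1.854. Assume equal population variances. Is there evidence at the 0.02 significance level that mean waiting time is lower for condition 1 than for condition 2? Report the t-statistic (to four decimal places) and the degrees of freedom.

t = -0.6794, df = 33

Let group 1 = condition 1, group 2 = condition 2. H0: μ_1 = μ_2; H1: μ_1 < μ_2 (two-sample pooled-variance t-test, left-tailed).
s_p² = [(15−1)·1.641² + (20−1)·1.854²]/(15+20−2) = 3.1215
t = (22.36 − 22.77)/√[3.1215·(1/15 + 1/20)] = -0.6794
df = n₁ + n₂ − 2 = 33
p-value = P(T ≤ -0.6794) ≈ 0.2508
Since p ≈ 0.2508 > α = 0.02, fail to reject H0; the evidence is not statistically significant.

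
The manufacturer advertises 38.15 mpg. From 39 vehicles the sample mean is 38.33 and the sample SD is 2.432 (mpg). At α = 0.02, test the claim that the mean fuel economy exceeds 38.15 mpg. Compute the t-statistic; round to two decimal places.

H0: μ = 38.15; H1: μ > 38.15 (one-sample t-test, right-tailed).
t = (x̄ − μ₀)/(s/√n) = (38.33 − 38.15)/(2.432/√39) = 0.46
df = n − 1 = 38
p-value = P(T ≥ 0.46) ≈ 0.323
Since p ≈ 0.323 > α = 0.02, fail to reject H0; the data do not provide sufficient evidence against H0.

0.46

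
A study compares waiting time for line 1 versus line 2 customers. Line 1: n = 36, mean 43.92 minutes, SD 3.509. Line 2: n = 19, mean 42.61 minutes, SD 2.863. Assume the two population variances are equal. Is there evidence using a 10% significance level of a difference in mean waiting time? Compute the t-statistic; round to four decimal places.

1.3983

Let group 1 = line 1, group 2 = line 2. H0: μ_1 = μ_2; H1: μ_1 ≠ μ_2 (two-sample pooled-variance t-test, two-sided).
s_p² = [(36−1)·3.509² + (19−1)·2.863²]/(36+19−2) = 10.9151
t = (43.92 − 42.61)/√[10.9151·(1/36 + 1/19)] = 1.3983
df = n₁ + n₂ − 2 = 53
Two-sided p-value ≈ 0.168
Since p ≈ 0.168 > α = 0.1, fail to reject H0; the evidence is not statistically significant.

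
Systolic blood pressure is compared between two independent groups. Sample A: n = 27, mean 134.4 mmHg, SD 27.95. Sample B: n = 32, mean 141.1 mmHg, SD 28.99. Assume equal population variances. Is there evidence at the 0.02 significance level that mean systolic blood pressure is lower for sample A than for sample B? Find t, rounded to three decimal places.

-0.899

Let group 1 = sample A, group 2 = sample B. H0: μ_1 = μ_2; H1: μ_1 < μ_2 (two-sample pooled-variance t-test, left-tailed).
s_p² = [(27−1)·27.95² + (32−1)·28.99²]/(27+32−2) = 813.409
t = (134.4 − 141.1)/√[813.409·(1/27 + 1/32)] = -0.899
df = n₁ + n₂ − 2 = 57
p-value = P(T ≤ -0.899) ≈ 0.186
Since p ≈ 0.186 > α = 0.02, fail to reject H0; the evidence is not statistically significant.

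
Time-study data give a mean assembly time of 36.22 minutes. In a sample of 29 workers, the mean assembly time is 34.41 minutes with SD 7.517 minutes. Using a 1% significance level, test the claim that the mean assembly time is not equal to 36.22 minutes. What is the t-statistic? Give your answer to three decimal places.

-1.297

H0: μ = 36.22; H1: μ ≠ 36.22 (one-sample t-test, two-sided).
t = (x̄ − μ₀)/(s/√n) = (34.41 − 36.22)/(7.517/√29) = -1.297
df = n − 1 = 28
Two-sided p-value ≈ 0.205
Since p ≈ 0.205 > α = 0.01, fail to reject H0; the data do not provide sufficient evidence against H0.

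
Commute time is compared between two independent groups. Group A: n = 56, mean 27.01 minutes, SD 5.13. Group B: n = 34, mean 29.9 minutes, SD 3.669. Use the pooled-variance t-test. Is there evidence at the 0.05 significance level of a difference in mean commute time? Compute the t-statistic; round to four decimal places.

-2.8670

Let group 1 = group A, group 2 = group B. H0: μ_1 = μ_2; H1: μ_1 ≠ μ_2 (two-sample pooled-variance t-test, two-sided).
s_p² = [(56−1)·5.13² + (34−1)·3.669²]/(56+34−2) = 21.4961
t = (27.01 − 29.9)/√[21.4961·(1/56 + 1/34)] = -2.8670
df = n₁ + n₂ − 2 = 88
Two-sided p-value ≈ 0.0052
Since p ≈ 0.0052 < α = 0.05, reject H0; the data support H1.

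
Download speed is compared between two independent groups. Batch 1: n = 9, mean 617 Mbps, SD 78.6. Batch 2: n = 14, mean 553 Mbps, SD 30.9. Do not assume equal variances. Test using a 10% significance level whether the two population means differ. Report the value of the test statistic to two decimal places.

Let group 1 = batch 1, group 2 = batch 2. H0: μ_1 = μ_2; H1: μ_1 ≠ μ_2 (Welch's two-sample t-test, two-sided).
t = (x̄_1 − x̄_2)/√(s_1²/n_1 + s_2²/n_2) = (617 − 553)/√(78.6²/9 + 30.9²/14) = 2.33
Welch–Satterthwaite df ≈ 9.61
Two-sided p-value ≈ 0.0430
Since p ≈ 0.0430 < α = 0.1, reject H0; the evidence is statistically significant.

2.33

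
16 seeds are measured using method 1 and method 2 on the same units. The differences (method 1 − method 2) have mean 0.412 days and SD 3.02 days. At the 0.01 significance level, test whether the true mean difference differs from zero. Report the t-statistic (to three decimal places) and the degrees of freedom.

t = 0.546, df = 15

H0: μ_d = 0; H1: μ_d ≠ 0 (paired t-test on the differences, two-sided).
t = d̄/(s_d/√n) = 0.412/(3.02/√16) = 0.546
df = n − 1 = 15
Two-sided p-value ≈ 0.5933
Since p ≈ 0.5933 > α = 0.01, fail to reject H0; the data do not provide sufficient evidence against H0.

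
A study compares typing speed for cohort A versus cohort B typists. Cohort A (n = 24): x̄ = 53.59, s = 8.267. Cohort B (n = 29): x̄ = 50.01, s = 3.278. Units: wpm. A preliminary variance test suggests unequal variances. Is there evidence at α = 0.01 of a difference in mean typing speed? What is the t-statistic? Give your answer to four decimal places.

Let group 1 = cohort A, group 2 = cohort B. H0: μ_1 = μ_2; H1: μ_1 ≠ μ_2 (Welch's two-sample t-test, two-sided).
t = (x̄_1 − x̄_2)/√(s_1²/n_1 + s_2²/n_2) = (53.59 − 50.01)/√(8.267²/24 + 3.278²/29) = 1.9956
Welch–Satterthwaite df ≈ 28.97
Two-sided p-value ≈ 0.0555
Since p ≈ 0.0555 > α = 0.01, fail to reject H0; the evidence is not statistically significant.

1.9956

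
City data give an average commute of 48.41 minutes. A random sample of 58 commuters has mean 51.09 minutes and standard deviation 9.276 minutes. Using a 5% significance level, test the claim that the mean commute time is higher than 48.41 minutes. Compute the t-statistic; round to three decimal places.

H0: μ = 48.41; H1: μ > 48.41 (one-sample t-test, right-tailed).
t = (x̄ − μ₀)/(s/√n) = (51.09 − 48.41)/(9.276/√58) = 2.200
df = n − 1 = 57
p-value = P(T ≥ 2.200) ≈ 0.016
Since p ≈ 0.016 < α = 0.05, reject H0; the evidence is statistically significant.

2.200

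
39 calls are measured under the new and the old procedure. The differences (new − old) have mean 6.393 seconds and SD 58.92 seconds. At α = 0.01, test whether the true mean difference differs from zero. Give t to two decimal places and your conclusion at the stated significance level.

H0: μ_d = 0; H1: μ_d ≠ 0 (paired t-test on the differences, two-sided).
t = d̄/(s_d/√n) = 6.393/(58.92/√39) = 0.68
df = n − 1 = 38
Two-sided p-value ≈ 0.5021
Since p ≈ 0.5021 > α = 0.01, fail to reject H0; the evidence is not statistically significant.

t = 0.68; fail to reject H0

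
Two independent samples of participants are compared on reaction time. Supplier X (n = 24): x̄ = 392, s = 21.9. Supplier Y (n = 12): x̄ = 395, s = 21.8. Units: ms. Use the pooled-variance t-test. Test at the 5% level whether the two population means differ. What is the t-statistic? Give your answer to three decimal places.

-0.388

Let group 1 = supplier X, group 2 = supplier Y. H0: μ_1 = μ_2; H1: μ_1 ≠ μ_2 (two-sample pooled-variance t-test, two-sided).
s_p² = [(24−1)·21.9² + (12−1)·21.8²]/(24+12−2) = 478.196
t = (392 − 395)/√[478.196·(1/24 + 1/12)] = -0.388
df = n₁ + n₂ − 2 = 34
Two-sided p-value ≈ 0.7004
Since p ≈ 0.7004 > α = 0.05, fail to reject H0; the data do not provide sufficient evidence against H0.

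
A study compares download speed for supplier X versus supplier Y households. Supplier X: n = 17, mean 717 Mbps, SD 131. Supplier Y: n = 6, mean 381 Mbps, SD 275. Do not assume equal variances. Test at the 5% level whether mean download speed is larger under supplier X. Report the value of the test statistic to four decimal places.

Let group 1 = supplier X, group 2 = supplier Y. H0: μ_1 = μ_2; H1: μ_1 > μ_2 (Welch's two-sample t-test, right-tailed).
t = (x̄_1 − x̄_2)/√(s_1²/n_1 + s_2²/n_2) = (717 − 381)/√(131²/17 + 275²/6) = 2.8797
Welch–Satterthwaite df ≈ 5.82
p-value = P(T ≥ 2.8797) ≈ 0.015
Since p ≈ 0.015 < α = 0.05, reject H0; the data support H1.

2.8797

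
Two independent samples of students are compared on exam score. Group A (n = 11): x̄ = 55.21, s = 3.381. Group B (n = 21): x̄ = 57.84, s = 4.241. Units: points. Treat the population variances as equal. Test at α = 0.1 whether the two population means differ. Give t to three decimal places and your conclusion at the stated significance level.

t = -1.778; reject H0

Let group 1 = group A, group 2 = group B. H0: μ_1 = μ_2; H1: μ_1 ≠ μ_2 (two-sample pooled-variance t-test, two-sided).
s_p² = [(11−1)·3.381² + (21−1)·4.241²]/(11+21−2) = 15.8011
t = (55.21 − 57.84)/√[15.8011·(1/11 + 1/21)] = -1.778
df = n₁ + n₂ − 2 = 30
Two-sided p-value ≈ 0.0856
Since p ≈ 0.0856 < α = 0.1, reject H0; the data support H1.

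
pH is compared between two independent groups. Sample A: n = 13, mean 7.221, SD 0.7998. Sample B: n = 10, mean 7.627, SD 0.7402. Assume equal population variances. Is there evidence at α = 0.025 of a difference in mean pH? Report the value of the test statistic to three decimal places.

Let group 1 = sample A, group 2 = sample B. H0: μ_1 = μ_2; H1: μ_1 ≠ μ_2 (two-sample pooled-variance t-test, two-sided).
s_p² = [(13−1)·0.7998² + (10−1)·0.7402²]/(13+10−2) = 0.600344
t = (7.221 − 7.627)/√[0.600344·(1/13 + 1/10)] = -1.246
df = n₁ + n₂ − 2 = 21
Two-sided p-value ≈ 0.227
Since p ≈ 0.227 > α = 0.025, fail to reject H0; the data do not provide sufficient evidence against H0.

-1.246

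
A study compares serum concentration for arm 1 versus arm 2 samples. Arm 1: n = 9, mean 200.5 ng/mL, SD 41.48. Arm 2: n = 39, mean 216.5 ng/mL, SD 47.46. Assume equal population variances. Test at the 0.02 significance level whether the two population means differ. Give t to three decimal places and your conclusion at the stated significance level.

Let group 1 = arm 1, group 2 = arm 2. H0: μ_1 = μ_2; H1: μ_1 ≠ μ_2 (two-sample pooled-variance t-test, two-sided).
s_p² = [(9−1)·41.48² + (39−1)·47.46²]/(9+39−2) = 2159.95
t = (200.5 − 216.5)/√[2159.95·(1/9 + 1/39)] = -0.931
df = n₁ + n₂ − 2 = 46
Two-sided p-value ≈ 0.357
Since p ≈ 0.357 > α = 0.02, fail to reject H0; the evidence is not statistically significant.

t = -0.931; fail to reject H0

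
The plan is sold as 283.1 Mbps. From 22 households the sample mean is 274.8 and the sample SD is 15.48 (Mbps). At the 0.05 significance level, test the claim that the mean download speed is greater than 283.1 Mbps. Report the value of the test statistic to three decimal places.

H0: μ = 283.1; H1: μ > 283.1 (one-sample t-test, right-tailed).
t = (x̄ − μ₀)/(s/√n) = (274.8 − 283.1)/(15.48/√22) = -2.515
df = n − 1 = 21
p-value = P(T ≥ -2.515) ≈ 0.990
Since p ≈ 0.990 > α = 0.05, fail to reject H0; the data do not provide sufficient evidence against H0.

-2.515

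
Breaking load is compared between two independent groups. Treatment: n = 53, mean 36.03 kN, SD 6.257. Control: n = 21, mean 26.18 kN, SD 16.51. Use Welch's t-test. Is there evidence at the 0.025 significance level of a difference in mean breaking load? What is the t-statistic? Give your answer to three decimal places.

Let group 1 = treatment, group 2 = control. H0: μ_1 = μ_2; H1: μ_1 ≠ μ_2 (Welch's two-sample t-test, two-sided).
t = (x̄_1 − x̄_2)/√(s_1²/n_1 + s_2²/n_2) = (36.03 − 26.18)/√(6.257²/53 + 16.51²/21) = 2.659
Welch–Satterthwaite df ≈ 22.31
Two-sided p-value ≈ 0.0142
Since p ≈ 0.0142 < α = 0.025, reject H0; the data support H1.

2.659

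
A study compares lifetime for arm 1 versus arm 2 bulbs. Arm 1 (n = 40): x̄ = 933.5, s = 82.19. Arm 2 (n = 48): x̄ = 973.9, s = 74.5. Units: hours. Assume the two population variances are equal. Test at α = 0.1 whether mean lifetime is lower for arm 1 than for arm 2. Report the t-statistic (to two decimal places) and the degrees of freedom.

Let group 1 = arm 1, group 2 = arm 2. H0: μ_1 = μ_2; H1: μ_1 < μ_2 (two-sample pooled-variance t-test, left-tailed).
s_p² = [(40−1)·82.19² + (48−1)·74.5²]/(40+48−2) = 6096.68
t = (933.5 − 973.9)/√[6096.68·(1/40 + 1/48)] = -2.42
df = n₁ + n₂ − 2 = 86
p-value = P(T ≤ -2.42) ≈ 0.009
Since p ≈ 0.009 < α = 0.1, reject H0; the data support H1.

t = -2.42, df = 86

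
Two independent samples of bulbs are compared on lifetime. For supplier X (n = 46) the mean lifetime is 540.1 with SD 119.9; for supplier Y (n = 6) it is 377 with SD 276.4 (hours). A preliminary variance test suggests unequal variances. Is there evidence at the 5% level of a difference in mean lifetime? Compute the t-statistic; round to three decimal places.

Let group 1 = supplier X, group 2 = supplier Y. H0: μ_1 = μ_2; H1: μ_1 ≠ μ_2 (Welch's two-sample t-test, two-sided).
t = (x̄_1 − x̄_2)/√(s_1²/n_1 + s_2²/n_2) = (540.1 − 377)/√(119.9²/46 + 276.4²/6) = 1.428
Welch–Satterthwaite df ≈ 5.25
Two-sided p-value ≈ 0.210
Since p ≈ 0.210 > α = 0.05, fail to reject H0; the evidence is not statistically significant.

1.428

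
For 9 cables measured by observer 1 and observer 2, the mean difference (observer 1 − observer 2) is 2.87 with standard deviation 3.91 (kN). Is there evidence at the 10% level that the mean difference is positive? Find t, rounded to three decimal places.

H0: μ_d = 0; H1: μ_d > 0 (paired t-test on the differences, right-tailed).
t = d̄/(s_d/√n) = 2.87/(3.91/√9) = 2.202
df = n − 1 = 8
p-value = P(T ≥ 2.202) ≈ 0.029
Since p ≈ 0.029 < α = 0.1, reject H0; the evidence is statistically significant.

2.202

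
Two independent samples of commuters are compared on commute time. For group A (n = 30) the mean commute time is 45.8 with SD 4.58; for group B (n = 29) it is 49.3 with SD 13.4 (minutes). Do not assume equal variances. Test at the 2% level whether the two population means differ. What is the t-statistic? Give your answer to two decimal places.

Let group 1 = group A, group 2 = group B. H0: μ_1 = μ_2; H1: μ_1 ≠ μ_2 (Welch's two-sample t-test, two-sided).
t = (x̄_1 − x̄_2)/√(s_1²/n_1 + s_2²/n_2) = (45.8 − 49.3)/√(4.58²/30 + 13.4²/29) = -1.33
Welch–Satterthwaite df ≈ 34.26
Two-sided p-value ≈ 0.1912
Since p ≈ 0.1912 > α = 0.02, fail to reject H0; the evidence is not statistically significant.

-1.33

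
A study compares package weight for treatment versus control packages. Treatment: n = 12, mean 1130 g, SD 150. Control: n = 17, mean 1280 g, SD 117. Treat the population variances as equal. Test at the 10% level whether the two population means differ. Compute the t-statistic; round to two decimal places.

Let group 1 = treatment, group 2 = control. H0: μ_1 = μ_2; H1: μ_1 ≠ μ_2 (two-sample pooled-variance t-test, two-sided).
s_p² = [(12−1)·150² + (17−1)·117²]/(12+17−2) = 17278.7
t = (1130 − 1280)/√[17278.7·(1/12 + 1/17)] = -3.03
df = n₁ + n₂ − 2 = 27
Two-sided p-value ≈ 0.005
Since p ≈ 0.005 < α = 0.1, reject H0; the data support H1.

-3.03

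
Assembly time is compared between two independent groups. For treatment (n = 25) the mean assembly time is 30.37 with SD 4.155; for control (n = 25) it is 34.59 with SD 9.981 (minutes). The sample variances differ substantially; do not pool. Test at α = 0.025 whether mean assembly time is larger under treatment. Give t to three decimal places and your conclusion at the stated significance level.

Let group 1 = treatment, group 2 = control. H0: μ_1 = μ_2; H1: μ_1 > μ_2 (Welch's two-sample t-test, right-tailed).
t = (x̄_1 − x̄_2)/√(s_1²/n_1 + s_2²/n_2) = (30.37 − 34.59)/√(4.155²/25 + 9.981²/25) = -1.952
Welch–Satterthwaite df ≈ 32.08
p-value = P(T ≥ -1.952) ≈ 0.9701
Since p ≈ 0.9701 > α = 0.025, fail to reject H0; the evidence is not statistically significant.

t = -1.952; fail to reject H0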